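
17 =17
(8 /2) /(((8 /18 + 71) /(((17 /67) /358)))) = 306 /7711499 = 0.00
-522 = -522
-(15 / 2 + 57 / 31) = -579 / 62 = -9.34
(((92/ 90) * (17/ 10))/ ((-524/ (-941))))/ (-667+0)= -15997/ 3419100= -0.00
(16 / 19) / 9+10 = 1726 / 171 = 10.09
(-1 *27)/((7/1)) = -27/7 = -3.86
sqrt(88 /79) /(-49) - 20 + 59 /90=-1741 /90 - 2 * sqrt(1738) /3871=-19.37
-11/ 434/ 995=-11/ 431830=-0.00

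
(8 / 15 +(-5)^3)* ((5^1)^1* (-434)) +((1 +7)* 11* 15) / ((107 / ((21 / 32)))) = 346809379 / 1284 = 270100.76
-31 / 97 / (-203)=31 / 19691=0.00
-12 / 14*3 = -18 / 7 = -2.57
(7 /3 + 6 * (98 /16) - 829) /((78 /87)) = -274891 /312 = -881.06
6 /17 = 0.35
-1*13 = -13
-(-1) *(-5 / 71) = -0.07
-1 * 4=-4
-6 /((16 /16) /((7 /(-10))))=21 /5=4.20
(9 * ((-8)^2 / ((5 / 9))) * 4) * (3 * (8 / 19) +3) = 1679616 / 95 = 17680.17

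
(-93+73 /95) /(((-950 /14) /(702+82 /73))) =3148151552 /3294125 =955.69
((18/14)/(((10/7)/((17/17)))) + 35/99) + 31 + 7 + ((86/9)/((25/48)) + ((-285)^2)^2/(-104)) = -16328799220583/257400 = -63437448.41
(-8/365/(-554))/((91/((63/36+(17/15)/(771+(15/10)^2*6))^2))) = 27185744161/20384610729619500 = 0.00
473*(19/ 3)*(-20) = -179740/ 3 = -59913.33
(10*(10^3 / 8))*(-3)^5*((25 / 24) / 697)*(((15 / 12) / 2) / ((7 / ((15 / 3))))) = -31640625 / 156128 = -202.66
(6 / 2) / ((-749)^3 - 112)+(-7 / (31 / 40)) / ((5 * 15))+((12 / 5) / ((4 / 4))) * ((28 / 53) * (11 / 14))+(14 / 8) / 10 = 1.05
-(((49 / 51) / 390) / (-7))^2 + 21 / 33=0.64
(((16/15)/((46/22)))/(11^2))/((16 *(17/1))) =0.00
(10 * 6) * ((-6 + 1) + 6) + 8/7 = 428/7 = 61.14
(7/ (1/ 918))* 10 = 64260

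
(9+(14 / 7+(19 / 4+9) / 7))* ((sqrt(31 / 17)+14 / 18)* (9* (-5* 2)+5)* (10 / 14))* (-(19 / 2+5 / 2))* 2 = 102850 / 7+54450* sqrt(527) / 49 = 40202.66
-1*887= -887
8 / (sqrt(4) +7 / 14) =16 / 5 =3.20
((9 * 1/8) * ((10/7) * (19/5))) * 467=79857/28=2852.04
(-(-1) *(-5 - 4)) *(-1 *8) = 72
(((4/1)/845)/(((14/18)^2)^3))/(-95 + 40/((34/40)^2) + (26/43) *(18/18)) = -26416869228/48220571508655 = -0.00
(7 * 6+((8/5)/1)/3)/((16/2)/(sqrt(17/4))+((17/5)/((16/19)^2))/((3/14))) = 59639464192/30429368177 - 2508718080 * sqrt(17)/30429368177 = 1.62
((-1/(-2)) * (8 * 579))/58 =1158/29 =39.93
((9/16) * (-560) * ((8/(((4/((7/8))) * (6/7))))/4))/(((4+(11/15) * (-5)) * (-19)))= 15435/608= 25.39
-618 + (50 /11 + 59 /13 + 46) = -80497 /143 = -562.92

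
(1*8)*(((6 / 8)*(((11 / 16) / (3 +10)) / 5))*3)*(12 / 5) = 297 / 650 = 0.46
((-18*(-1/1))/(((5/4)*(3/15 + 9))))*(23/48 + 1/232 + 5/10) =4107/2668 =1.54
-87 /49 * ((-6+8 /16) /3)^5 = 4670479 /127008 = 36.77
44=44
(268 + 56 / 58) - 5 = 7655 / 29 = 263.97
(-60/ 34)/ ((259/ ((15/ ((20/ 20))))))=-450/ 4403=-0.10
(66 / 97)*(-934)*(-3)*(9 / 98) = 832194 / 4753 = 175.09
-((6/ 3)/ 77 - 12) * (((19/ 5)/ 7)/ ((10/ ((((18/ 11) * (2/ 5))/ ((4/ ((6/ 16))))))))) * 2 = 236493/ 2964500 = 0.08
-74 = -74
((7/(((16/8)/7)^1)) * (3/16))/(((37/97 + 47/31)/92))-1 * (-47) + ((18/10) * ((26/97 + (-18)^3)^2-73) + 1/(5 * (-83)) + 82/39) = 9456578305109127215/154477564176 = 61216516.17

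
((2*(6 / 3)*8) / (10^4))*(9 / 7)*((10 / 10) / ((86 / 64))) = 576 / 188125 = 0.00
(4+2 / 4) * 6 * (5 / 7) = 135 / 7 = 19.29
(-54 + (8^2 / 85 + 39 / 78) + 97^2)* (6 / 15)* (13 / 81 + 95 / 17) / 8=3147724177 / 1170450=2689.33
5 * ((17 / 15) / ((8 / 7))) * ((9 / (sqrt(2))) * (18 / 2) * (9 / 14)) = 4131 * sqrt(2) / 32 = 182.57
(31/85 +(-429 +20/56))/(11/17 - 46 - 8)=509651/63490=8.03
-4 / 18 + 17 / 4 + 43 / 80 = 3287 / 720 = 4.57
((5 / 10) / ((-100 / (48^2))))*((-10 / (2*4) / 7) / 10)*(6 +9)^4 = 72900 / 7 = 10414.29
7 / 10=0.70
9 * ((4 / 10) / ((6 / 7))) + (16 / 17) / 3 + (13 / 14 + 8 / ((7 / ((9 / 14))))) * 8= 222659 / 12495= 17.82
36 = 36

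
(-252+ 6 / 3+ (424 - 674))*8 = -4000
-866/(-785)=866/785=1.10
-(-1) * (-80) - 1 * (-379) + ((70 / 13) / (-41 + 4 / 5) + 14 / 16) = 6265787 / 20904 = 299.74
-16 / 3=-5.33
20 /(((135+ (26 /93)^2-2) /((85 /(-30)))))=-490110 /1150993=-0.43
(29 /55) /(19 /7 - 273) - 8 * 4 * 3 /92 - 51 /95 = -71952547 /45474220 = -1.58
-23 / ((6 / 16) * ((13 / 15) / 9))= -636.92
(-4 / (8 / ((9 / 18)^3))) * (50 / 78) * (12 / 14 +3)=-225 / 1456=-0.15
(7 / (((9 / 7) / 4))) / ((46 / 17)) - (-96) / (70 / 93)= 982358 / 7245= 135.59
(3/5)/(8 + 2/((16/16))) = 3/50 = 0.06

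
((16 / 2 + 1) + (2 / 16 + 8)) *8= 137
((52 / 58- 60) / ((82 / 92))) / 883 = -78844 / 1049887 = -0.08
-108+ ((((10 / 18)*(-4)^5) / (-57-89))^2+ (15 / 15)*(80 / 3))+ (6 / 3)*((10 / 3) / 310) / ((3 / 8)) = -66.09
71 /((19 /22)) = 1562 /19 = 82.21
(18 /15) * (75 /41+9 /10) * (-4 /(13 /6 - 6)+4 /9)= 114884 /23575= 4.87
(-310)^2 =96100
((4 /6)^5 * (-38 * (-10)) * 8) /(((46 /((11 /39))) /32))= 17121280 /217971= 78.55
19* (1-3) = -38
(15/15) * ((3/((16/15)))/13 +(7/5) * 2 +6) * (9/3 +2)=9377/208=45.08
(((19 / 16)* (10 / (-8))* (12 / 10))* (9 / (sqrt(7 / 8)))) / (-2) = 513* sqrt(14) / 224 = 8.57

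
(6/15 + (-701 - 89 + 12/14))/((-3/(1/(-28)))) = -4601/490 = -9.39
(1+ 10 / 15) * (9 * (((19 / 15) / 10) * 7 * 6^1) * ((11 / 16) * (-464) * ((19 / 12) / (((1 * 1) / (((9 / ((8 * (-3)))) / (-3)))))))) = -5038.21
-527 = -527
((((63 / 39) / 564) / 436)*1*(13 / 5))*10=7 / 40984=0.00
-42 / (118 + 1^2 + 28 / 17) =-102 / 293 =-0.35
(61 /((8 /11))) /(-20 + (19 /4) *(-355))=-671 /13650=-0.05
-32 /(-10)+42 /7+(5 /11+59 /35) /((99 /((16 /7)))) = 493558 /53361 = 9.25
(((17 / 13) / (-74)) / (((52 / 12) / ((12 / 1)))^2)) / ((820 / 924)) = -2544696 / 16664245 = -0.15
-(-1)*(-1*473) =-473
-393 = -393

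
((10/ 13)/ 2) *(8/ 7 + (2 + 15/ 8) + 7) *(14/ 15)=4.31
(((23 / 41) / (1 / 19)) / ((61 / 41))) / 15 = 437 / 915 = 0.48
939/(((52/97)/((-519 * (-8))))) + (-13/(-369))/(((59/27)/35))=228702326271/31447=7272627.80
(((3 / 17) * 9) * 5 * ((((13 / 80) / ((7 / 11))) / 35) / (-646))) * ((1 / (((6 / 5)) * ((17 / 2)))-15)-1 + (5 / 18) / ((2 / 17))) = 3555123 / 2927361920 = 0.00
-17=-17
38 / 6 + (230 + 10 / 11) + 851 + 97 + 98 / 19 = 746381 / 627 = 1190.40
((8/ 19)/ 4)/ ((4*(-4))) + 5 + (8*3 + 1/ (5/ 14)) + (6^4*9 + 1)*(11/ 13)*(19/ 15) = 371516077/ 29640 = 12534.28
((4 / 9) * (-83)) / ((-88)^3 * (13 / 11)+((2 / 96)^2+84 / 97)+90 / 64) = 8244224 / 179991363575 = 0.00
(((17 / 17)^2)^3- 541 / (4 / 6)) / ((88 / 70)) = -56735 / 88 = -644.72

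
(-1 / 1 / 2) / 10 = -1 / 20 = -0.05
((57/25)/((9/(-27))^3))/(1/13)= -20007/25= -800.28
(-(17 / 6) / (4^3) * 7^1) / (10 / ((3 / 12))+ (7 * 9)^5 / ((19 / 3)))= -2261 / 1143287189376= -0.00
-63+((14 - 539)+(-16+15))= -589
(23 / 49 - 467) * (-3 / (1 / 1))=68580 / 49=1399.59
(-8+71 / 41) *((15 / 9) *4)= -5140 / 123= -41.79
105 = 105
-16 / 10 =-8 / 5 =-1.60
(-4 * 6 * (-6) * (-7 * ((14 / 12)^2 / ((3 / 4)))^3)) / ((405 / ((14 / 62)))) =-92236816 / 27457785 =-3.36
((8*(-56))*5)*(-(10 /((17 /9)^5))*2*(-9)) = -23808556800 /1419857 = -16768.28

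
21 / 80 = 0.26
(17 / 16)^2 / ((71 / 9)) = 2601 / 18176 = 0.14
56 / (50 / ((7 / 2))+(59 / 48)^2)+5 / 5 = 1157935 / 254767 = 4.55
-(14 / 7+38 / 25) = -88 / 25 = -3.52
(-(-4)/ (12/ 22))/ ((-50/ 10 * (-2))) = 11/ 15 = 0.73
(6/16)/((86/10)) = 15/344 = 0.04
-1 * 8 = -8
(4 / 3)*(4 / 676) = 4 / 507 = 0.01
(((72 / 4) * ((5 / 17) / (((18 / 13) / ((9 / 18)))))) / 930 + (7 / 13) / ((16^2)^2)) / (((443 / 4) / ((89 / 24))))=247416707 / 3580223422464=0.00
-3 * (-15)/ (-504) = -0.09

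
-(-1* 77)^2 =-5929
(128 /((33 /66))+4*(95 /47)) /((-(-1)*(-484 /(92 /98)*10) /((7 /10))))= -71369 /1990450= -0.04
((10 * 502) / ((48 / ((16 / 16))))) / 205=251 / 492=0.51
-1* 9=-9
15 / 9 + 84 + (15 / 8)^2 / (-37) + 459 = 544.57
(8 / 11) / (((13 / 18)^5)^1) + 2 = 23284990 / 4084223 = 5.70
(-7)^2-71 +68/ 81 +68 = 3794/ 81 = 46.84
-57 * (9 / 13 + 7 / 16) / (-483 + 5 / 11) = 0.13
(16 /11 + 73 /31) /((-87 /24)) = -10392 /9889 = -1.05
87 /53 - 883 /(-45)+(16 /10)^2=284098 /11925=23.82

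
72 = 72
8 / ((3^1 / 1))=8 / 3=2.67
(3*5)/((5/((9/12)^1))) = 9/4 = 2.25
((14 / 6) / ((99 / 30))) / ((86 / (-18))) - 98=-46424 / 473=-98.15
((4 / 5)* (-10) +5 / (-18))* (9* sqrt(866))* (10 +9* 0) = -745* sqrt(866) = -21923.77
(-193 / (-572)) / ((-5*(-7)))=193 / 20020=0.01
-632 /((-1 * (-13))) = -632 /13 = -48.62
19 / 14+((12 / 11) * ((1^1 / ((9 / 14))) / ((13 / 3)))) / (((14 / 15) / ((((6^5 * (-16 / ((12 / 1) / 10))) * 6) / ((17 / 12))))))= -6270520211 / 34034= -184242.82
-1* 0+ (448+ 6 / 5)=2246 / 5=449.20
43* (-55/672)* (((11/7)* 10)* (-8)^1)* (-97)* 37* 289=-134916521575/294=-458899733.25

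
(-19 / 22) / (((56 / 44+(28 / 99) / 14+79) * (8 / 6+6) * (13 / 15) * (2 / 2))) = -7695 / 4546828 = -0.00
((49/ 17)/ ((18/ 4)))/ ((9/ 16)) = 1568/ 1377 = 1.14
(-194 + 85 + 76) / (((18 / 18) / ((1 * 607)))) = -20031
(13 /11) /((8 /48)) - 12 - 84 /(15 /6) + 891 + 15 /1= 47712 /55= 867.49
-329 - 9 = -338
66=66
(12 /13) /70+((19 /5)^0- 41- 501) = -246149 /455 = -540.99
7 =7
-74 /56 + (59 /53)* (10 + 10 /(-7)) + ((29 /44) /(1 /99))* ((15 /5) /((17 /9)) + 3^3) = 47267249 /25228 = 1873.60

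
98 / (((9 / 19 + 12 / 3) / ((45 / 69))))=5586 / 391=14.29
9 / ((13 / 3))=27 / 13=2.08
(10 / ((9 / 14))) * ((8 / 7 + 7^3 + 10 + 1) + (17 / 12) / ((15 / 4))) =447956 / 81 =5530.32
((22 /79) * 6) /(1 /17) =2244 /79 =28.41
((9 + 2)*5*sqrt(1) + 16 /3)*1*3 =181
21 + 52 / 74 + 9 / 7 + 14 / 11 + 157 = 516413 / 2849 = 181.26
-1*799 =-799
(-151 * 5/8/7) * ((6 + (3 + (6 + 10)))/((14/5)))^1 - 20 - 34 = -174.38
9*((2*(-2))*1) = -36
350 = 350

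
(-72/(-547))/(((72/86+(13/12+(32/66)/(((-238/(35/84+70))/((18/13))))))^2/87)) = 2857790876459904/739930311902107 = 3.86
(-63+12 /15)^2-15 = 96346 /25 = 3853.84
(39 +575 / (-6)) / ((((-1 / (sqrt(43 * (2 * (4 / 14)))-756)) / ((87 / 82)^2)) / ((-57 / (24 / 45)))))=139027127085 / 26896-735593265 * sqrt(301) / 376544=5135170.69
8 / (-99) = -8 / 99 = -0.08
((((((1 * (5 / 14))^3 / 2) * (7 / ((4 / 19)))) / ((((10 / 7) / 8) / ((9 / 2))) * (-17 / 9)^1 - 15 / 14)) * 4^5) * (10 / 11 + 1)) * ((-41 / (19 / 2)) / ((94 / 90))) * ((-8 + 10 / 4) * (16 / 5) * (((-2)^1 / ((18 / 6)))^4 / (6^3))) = -52480 / 611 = -85.89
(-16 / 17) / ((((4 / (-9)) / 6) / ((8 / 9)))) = 192 / 17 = 11.29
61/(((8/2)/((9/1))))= 549/4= 137.25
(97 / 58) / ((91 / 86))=4171 / 2639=1.58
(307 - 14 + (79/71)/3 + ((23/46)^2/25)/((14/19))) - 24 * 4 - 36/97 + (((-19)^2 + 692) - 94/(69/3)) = 828895130257/665284200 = 1245.93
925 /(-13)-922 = -12911 /13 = -993.15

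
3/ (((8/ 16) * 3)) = 2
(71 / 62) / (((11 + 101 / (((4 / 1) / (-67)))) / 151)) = -21442 / 208413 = -0.10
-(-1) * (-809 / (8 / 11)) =-8899 / 8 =-1112.38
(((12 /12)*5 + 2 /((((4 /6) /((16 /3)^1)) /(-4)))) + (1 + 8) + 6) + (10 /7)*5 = -258 /7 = -36.86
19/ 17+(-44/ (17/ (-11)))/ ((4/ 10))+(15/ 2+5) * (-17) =-4767/ 34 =-140.21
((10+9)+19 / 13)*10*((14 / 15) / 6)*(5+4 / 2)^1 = 26068 / 117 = 222.80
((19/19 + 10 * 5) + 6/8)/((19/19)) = 207/4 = 51.75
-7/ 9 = -0.78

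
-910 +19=-891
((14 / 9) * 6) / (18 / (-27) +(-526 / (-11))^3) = 18634 / 218296033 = 0.00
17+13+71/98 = 3011/98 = 30.72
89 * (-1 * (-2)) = 178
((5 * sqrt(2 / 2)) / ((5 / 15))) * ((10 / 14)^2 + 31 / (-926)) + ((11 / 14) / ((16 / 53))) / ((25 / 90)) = 29984127 / 1814960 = 16.52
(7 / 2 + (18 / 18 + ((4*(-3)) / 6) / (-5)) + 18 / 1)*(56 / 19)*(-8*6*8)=-2462208 / 95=-25917.98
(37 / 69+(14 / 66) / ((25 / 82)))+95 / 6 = 647629 / 37950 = 17.07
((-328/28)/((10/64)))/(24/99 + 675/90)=-173184/17885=-9.68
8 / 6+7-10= -5 / 3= -1.67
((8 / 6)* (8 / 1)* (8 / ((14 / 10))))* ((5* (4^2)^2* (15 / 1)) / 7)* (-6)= -49152000 / 49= -1003102.04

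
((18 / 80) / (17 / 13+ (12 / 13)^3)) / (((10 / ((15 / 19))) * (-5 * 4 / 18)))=-533871 / 69935200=-0.01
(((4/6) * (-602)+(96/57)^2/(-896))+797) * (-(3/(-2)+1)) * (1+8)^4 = 1297974.11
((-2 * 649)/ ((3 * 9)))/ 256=-649/ 3456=-0.19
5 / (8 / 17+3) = 1.44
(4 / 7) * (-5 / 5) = -4 / 7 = -0.57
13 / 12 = 1.08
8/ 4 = 2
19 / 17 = 1.12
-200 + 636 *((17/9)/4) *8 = 6608/3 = 2202.67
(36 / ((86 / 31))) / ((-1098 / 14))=-434 / 2623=-0.17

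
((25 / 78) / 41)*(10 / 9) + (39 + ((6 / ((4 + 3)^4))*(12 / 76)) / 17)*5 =2176405776700 / 11160551493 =195.01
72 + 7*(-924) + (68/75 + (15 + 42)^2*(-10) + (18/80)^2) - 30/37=-1381225517/35520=-38885.85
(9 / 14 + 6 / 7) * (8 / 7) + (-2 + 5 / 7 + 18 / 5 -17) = -454 / 35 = -12.97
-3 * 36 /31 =-108 /31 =-3.48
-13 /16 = -0.81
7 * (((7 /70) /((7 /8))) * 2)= 8 /5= 1.60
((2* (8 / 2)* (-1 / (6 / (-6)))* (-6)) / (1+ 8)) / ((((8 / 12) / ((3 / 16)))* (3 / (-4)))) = 2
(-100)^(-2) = 1 / 10000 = 0.00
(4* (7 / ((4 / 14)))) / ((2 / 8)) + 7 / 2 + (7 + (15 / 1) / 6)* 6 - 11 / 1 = 883 / 2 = 441.50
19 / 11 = 1.73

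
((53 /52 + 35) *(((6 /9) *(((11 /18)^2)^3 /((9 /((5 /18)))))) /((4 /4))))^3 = 0.00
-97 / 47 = -2.06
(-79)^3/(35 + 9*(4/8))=-12482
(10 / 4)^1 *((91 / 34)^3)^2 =2839346260205 / 3089608832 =919.00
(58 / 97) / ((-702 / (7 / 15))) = -203 / 510705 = -0.00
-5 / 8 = -0.62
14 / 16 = 7 / 8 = 0.88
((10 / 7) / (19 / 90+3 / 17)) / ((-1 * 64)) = -3825 / 66416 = -0.06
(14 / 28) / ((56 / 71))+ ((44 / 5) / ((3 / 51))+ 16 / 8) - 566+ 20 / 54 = -6250543 / 15120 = -413.40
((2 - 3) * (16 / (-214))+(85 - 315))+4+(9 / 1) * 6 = -18396 / 107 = -171.93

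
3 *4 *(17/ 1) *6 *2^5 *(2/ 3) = 26112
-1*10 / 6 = -5 / 3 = -1.67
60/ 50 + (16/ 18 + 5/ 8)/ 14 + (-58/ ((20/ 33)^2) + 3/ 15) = -3941201/ 25200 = -156.40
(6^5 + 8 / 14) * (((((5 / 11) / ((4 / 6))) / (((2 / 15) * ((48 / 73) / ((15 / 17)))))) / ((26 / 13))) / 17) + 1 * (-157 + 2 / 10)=5029912361 / 3560480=1412.71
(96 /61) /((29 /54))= 5184 /1769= 2.93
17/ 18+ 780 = 14057/ 18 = 780.94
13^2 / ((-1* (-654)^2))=-169 / 427716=-0.00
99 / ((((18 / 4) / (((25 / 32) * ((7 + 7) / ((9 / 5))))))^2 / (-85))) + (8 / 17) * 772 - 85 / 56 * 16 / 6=-83192706073 / 5552064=-14984.10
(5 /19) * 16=80 /19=4.21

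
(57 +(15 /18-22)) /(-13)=-215 /78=-2.76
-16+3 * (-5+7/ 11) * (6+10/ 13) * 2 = -2512/ 13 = -193.23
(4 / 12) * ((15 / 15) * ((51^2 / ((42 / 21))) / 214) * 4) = 867 / 107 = 8.10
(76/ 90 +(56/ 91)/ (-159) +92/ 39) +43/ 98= 11055011/ 3038490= 3.64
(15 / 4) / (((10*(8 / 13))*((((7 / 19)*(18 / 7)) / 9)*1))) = 5.79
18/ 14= 9/ 7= 1.29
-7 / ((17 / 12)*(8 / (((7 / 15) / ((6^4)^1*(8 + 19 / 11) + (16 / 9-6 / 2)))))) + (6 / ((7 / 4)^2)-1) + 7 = 82737322401 / 10395231910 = 7.96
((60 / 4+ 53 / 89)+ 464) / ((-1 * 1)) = -42684 / 89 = -479.60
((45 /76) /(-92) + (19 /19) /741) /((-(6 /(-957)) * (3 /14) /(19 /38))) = -163009 /86112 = -1.89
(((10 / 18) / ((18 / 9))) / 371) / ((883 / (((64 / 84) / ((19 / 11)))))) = 440 / 1176386463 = 0.00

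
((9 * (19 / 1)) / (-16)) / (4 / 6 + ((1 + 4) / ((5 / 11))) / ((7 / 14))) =-513 / 1088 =-0.47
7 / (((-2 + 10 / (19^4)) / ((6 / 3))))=-912247 / 130316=-7.00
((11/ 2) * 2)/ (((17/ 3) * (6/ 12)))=66/ 17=3.88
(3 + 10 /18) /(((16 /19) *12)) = 19 /54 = 0.35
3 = 3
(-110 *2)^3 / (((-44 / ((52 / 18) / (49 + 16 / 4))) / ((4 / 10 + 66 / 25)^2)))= 290740736 / 2385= 121903.87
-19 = -19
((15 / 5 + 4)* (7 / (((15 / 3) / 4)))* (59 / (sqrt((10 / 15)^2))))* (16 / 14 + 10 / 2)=106554 / 5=21310.80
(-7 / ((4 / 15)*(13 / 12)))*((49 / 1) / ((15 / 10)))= -10290 / 13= -791.54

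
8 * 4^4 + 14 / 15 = 30734 / 15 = 2048.93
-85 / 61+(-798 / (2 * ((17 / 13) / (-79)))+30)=25025818 / 1037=24132.90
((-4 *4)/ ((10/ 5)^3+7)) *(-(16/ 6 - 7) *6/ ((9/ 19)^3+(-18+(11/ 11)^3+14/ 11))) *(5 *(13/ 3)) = 102007048/ 2651823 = 38.47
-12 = -12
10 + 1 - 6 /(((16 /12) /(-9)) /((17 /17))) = 51.50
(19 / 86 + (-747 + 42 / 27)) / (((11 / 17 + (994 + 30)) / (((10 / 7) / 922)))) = -49028255 / 43507401462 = -0.00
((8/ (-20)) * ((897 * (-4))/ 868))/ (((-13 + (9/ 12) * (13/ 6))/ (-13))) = 14352/ 7595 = 1.89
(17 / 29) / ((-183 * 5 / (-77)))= 1309 / 26535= 0.05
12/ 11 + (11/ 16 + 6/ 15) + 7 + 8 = 15117/ 880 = 17.18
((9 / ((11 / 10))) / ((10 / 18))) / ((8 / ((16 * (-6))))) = -1944 / 11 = -176.73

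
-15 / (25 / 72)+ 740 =3484 / 5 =696.80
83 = 83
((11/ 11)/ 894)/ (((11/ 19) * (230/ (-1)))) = -19/ 2261820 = -0.00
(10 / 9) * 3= 10 / 3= 3.33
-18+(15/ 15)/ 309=-5561/ 309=-18.00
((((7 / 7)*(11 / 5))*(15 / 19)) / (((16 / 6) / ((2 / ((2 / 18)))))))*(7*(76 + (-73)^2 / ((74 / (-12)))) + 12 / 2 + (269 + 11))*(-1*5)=215568540 / 703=306640.88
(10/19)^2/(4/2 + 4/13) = 130/1083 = 0.12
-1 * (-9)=9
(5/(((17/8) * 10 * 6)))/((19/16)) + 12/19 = 644/969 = 0.66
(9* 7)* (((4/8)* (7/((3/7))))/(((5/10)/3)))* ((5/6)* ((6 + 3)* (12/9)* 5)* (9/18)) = 77175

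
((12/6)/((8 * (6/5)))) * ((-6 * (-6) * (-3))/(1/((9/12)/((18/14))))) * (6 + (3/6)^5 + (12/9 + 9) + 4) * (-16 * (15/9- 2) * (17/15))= -232645/144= -1615.59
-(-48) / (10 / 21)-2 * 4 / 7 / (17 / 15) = 59376 / 595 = 99.79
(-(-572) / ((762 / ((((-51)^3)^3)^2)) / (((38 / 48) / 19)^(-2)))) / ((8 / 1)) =37397316907362126529449336759664464 / 127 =294467062262693909680703400000000.00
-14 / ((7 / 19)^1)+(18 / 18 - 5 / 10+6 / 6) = -73 / 2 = -36.50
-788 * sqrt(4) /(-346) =788 /173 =4.55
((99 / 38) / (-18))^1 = -11 / 76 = -0.14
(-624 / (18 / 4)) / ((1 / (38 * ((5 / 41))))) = -79040 / 123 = -642.60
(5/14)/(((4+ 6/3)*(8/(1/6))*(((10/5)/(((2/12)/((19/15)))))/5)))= 125/306432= 0.00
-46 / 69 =-2 / 3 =-0.67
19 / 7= 2.71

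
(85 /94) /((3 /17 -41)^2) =24565 /45273784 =0.00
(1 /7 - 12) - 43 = -384 /7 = -54.86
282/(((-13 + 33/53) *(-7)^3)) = 0.07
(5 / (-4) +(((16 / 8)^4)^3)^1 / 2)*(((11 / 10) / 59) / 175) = 90057 / 413000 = 0.22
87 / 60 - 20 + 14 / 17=-6027 / 340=-17.73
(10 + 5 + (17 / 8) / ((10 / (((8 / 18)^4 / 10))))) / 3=2460511 / 492075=5.00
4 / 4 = 1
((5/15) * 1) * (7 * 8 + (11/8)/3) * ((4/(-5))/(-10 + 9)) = 271/18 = 15.06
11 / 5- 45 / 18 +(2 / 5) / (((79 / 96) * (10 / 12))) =1119 / 3950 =0.28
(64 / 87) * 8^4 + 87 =3100.15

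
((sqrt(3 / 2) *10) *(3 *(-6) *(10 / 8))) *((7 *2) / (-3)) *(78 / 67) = 40950 *sqrt(6) / 67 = 1497.11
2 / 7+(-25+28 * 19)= 3551 / 7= 507.29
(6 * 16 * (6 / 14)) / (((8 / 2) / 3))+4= 244 / 7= 34.86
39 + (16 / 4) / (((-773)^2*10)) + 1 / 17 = 1983796314 / 50789965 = 39.06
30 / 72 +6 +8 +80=1133 / 12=94.42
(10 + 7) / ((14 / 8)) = 68 / 7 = 9.71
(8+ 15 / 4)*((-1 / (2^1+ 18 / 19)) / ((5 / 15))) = -2679 / 224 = -11.96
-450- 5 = -455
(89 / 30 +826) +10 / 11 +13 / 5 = 274717 / 330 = 832.48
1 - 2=-1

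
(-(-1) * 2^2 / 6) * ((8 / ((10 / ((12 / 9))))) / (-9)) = -32 / 405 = -0.08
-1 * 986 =-986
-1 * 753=-753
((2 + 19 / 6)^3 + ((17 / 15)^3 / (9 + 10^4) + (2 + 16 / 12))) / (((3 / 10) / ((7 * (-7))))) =-207831399419 / 9008100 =-23071.61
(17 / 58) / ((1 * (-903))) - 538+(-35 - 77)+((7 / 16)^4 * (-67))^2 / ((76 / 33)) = -5533771635628187197 / 8547895452106752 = -647.38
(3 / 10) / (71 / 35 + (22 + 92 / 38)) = 0.01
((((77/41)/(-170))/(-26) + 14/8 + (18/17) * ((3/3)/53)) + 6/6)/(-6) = -1108699/2401165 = -0.46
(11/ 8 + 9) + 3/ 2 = 95/ 8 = 11.88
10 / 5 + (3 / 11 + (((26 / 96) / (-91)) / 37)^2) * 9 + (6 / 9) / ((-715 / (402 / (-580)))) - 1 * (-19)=41759234171387 / 1780383404800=23.46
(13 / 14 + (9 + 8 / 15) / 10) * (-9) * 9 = -26676 / 175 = -152.43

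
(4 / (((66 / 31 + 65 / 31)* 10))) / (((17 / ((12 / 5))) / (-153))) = -6696 / 3275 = -2.04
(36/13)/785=36/10205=0.00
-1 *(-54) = 54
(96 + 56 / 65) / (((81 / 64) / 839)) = 338070016 / 5265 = 64210.83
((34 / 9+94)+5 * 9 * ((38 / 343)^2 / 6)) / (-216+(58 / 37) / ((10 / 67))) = -19171289150 / 40253958297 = -0.48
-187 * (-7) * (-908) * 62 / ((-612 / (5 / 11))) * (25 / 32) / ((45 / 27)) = 1231475 / 48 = 25655.73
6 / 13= 0.46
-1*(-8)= 8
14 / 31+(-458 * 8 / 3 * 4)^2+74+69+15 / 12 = 26635155151 / 1116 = 23866626.48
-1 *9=-9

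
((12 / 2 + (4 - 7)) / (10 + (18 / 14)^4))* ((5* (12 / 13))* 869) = 375564420 / 397423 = 945.00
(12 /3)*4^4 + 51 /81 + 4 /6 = 27683 /27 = 1025.30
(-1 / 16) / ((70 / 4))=-1 / 280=-0.00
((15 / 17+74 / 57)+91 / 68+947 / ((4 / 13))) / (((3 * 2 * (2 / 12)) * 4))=5971499 / 7752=770.32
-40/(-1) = 40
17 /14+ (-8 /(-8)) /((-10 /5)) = 5 /7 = 0.71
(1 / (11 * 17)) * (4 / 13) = 4 / 2431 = 0.00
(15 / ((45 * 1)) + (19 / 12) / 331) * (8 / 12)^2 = 1343 / 8937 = 0.15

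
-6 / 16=-0.38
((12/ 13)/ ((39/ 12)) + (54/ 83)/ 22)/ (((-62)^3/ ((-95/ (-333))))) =-1532255/ 4081835791176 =-0.00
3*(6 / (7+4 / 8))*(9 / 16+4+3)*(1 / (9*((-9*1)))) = -121 / 540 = -0.22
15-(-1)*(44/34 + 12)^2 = 55411/289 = 191.73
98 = 98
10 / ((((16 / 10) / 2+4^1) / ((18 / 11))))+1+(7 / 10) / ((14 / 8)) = 529 / 110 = 4.81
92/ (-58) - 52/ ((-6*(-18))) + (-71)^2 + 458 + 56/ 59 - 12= 253431266/ 46197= 5485.88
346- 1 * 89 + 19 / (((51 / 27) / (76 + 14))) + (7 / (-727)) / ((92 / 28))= 330389406 / 284257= 1162.29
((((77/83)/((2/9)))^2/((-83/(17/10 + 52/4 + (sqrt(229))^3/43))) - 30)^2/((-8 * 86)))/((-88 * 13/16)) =7565829198044733 * sqrt(229)/5029546082989217920 + 1335816936344042369541/47579505945078001523200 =0.05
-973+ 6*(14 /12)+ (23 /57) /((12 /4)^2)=-495535 /513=-965.96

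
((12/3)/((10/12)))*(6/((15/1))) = 48/25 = 1.92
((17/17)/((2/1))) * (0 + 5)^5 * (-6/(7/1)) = -9375/7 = -1339.29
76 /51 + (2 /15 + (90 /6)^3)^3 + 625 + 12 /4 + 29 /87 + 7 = 2205949205849761 /57375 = 38447916441.83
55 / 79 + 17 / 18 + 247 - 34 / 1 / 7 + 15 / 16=19487623 / 79632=244.72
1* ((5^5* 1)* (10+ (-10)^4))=31281250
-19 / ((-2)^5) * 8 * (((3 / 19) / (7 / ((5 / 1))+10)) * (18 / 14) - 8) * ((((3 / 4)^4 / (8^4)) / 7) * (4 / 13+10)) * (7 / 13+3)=-2517764391 / 164981899264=-0.02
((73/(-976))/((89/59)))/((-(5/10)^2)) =4307/21716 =0.20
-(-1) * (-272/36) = -68/9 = -7.56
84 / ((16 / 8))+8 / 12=128 / 3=42.67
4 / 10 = 0.40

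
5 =5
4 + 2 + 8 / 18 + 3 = 85 / 9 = 9.44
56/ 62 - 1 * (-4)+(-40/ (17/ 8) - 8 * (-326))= 1367080/ 527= 2594.08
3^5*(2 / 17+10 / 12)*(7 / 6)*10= 91665 / 34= 2696.03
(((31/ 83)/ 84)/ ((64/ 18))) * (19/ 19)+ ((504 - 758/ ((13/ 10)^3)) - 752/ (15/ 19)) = -1944825440273/ 2450797440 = -793.55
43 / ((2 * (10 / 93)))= 3999 / 20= 199.95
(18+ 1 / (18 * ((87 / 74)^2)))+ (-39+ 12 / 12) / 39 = 15113042 / 885573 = 17.07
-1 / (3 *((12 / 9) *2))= -1 / 8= -0.12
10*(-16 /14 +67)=658.57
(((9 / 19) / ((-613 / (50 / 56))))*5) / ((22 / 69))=-77625 / 7174552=-0.01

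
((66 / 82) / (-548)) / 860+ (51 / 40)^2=628221471 / 386449600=1.63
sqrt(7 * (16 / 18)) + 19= 2 * sqrt(14) / 3 + 19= 21.49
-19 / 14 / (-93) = 0.01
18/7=2.57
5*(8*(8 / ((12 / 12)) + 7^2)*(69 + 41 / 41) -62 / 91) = 14523290 / 91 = 159596.59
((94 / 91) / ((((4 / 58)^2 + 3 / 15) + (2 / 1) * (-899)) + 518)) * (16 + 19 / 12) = -41700985 / 2938320294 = -0.01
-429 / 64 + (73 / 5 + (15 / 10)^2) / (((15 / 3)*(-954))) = -5118521 / 763200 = -6.71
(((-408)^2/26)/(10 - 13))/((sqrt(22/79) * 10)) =-6936 * sqrt(1738)/715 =-404.42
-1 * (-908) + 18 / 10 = 909.80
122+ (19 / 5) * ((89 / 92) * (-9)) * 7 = -50413 / 460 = -109.59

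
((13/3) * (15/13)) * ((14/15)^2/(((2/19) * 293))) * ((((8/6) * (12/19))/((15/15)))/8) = 196/13185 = 0.01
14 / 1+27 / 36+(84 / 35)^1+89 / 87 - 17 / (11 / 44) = -86699 / 1740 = -49.83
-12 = -12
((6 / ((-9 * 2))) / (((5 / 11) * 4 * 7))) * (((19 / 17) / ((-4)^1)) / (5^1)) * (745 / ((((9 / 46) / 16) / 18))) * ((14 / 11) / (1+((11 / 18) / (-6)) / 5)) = 2085.24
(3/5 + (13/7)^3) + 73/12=269363/20580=13.09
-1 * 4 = -4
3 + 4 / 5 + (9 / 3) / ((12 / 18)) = 83 / 10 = 8.30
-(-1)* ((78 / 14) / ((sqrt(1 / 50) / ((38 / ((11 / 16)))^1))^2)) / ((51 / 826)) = 28353228800 / 2057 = 13783776.76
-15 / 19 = -0.79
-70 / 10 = -7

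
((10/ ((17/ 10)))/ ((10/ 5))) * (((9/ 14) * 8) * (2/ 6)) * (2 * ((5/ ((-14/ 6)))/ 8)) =-2250/ 833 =-2.70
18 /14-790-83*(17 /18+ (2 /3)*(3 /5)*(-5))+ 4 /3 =-88171 /126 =-699.77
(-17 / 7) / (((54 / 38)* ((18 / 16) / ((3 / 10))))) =-0.46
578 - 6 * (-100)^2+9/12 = -237685/4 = -59421.25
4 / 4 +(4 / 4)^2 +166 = 168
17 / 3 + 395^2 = 468092 / 3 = 156030.67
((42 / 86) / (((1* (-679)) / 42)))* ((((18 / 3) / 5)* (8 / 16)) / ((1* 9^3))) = -14 / 563085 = -0.00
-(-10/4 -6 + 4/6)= 47/6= 7.83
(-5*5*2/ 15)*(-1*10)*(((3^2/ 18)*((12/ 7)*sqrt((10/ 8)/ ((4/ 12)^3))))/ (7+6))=300*sqrt(15)/ 91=12.77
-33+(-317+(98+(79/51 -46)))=-15119/51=-296.45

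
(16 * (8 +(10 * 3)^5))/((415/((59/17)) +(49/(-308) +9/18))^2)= 2620208043419648/96910803025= 27037.32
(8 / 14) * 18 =72 / 7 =10.29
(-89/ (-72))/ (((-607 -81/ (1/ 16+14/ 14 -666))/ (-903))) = 285008171/ 154957848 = 1.84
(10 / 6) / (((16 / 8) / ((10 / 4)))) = 25 / 12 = 2.08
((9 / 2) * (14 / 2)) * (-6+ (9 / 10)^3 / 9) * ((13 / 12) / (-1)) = 1615887 / 8000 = 201.99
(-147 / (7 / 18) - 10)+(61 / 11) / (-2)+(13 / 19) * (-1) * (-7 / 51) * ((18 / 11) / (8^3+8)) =-27768289 / 71060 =-390.77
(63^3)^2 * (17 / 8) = 1062899537553 / 8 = 132862442194.12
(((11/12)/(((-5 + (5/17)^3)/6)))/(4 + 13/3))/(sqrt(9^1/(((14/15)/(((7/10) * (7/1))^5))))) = -54043 * sqrt(21)/308072310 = -0.00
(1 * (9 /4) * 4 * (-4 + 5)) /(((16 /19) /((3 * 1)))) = 513 /16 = 32.06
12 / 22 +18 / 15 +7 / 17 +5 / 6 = 16777 / 5610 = 2.99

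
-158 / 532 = -79 / 266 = -0.30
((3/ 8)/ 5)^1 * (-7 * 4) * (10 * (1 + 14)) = -315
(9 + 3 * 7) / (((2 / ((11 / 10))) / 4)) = 66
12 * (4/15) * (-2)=-32/5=-6.40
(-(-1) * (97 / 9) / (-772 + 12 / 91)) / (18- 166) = 8827 / 93559680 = 0.00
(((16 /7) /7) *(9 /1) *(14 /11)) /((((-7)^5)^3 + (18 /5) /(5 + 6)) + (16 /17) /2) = -2720 /3452532231396857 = -0.00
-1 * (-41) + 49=90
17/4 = 4.25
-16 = -16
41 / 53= 0.77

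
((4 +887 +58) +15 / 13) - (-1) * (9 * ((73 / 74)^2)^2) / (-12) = 1480469215609 / 1559301952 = 949.44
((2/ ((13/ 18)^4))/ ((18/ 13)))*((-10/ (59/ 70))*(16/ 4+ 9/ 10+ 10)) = -121655520/ 129623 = -938.53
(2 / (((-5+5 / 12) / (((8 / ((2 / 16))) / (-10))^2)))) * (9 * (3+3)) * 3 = -3981312 / 1375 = -2895.50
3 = 3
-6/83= -0.07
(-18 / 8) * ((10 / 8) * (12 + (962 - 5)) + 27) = -2786.06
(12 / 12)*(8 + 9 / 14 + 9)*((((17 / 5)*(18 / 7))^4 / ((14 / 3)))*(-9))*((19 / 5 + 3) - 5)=-131561537867604 / 367653125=-357841.48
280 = 280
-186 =-186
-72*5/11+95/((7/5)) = 2705/77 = 35.13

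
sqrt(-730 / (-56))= 3.61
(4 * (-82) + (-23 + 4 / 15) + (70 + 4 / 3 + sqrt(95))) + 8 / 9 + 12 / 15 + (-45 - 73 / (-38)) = -548551 / 1710 + sqrt(95) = -311.04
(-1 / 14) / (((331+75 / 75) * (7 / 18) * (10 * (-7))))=9 / 1138760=0.00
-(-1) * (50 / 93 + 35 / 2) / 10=671 / 372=1.80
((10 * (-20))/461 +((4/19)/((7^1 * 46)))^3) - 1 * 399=-5270893136010993/13195910348719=-399.43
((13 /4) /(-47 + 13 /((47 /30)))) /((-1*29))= 611 /211004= 0.00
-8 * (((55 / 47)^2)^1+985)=-17431120 / 2209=-7890.96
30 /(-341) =-30 /341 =-0.09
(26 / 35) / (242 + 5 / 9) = 234 / 76405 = 0.00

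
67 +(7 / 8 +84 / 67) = 37053 / 536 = 69.13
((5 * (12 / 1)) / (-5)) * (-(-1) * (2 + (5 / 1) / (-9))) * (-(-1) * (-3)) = 52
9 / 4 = 2.25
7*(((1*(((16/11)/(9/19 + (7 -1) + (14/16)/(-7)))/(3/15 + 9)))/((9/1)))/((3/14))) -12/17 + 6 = 120680326/22412511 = 5.38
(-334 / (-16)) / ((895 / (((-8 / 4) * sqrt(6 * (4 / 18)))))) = -167 * sqrt(3) / 5370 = -0.05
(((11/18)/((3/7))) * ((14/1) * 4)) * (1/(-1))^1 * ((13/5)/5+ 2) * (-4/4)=15092/75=201.23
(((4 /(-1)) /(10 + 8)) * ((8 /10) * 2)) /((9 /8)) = -128 /405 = -0.32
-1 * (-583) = 583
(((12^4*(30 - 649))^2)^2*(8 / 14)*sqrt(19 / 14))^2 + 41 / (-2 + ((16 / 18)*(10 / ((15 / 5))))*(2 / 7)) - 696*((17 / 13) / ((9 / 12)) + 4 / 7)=317371920246693439712132565159155799392730303590658532495974569 / 972062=326493495524661430764840700000000000000000000000000000000.00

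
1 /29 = 0.03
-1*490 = -490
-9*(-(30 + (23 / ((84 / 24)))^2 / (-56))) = 180459 / 686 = 263.06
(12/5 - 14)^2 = 3364/25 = 134.56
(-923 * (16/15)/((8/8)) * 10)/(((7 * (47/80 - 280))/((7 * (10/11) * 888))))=6994124800/245883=28444.93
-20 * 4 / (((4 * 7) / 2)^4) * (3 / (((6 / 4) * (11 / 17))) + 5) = -0.02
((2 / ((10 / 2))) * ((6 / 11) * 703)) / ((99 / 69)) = 106.90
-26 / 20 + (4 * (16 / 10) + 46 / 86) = 2423 / 430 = 5.63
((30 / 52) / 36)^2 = 25 / 97344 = 0.00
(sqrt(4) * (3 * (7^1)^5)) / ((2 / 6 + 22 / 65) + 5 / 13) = 9832095 / 103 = 95457.23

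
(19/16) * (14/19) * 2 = 7/4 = 1.75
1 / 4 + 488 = 1953 / 4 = 488.25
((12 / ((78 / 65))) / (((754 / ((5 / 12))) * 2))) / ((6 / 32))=50 / 3393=0.01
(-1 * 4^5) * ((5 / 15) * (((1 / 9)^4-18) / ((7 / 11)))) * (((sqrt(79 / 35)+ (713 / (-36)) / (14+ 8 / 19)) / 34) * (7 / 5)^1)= -1126301481536 / 2062876815+ 95017472 * sqrt(2765) / 8365275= 51.28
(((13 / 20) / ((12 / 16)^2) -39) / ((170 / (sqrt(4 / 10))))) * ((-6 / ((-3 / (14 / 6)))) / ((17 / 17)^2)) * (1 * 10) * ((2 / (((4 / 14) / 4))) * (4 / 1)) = -2670304 * sqrt(10) / 11475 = -735.88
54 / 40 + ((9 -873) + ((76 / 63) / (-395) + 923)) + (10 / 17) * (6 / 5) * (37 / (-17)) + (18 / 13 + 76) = 10186634455 / 74794356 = 136.20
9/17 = 0.53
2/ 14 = 1/ 7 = 0.14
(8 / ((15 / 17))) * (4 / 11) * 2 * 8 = 8704 / 165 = 52.75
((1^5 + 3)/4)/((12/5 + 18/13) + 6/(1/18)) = 65/7266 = 0.01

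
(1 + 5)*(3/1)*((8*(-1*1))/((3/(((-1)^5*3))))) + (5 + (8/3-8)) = 431/3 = 143.67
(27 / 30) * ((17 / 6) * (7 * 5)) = 357 / 4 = 89.25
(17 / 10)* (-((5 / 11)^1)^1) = -17 / 22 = -0.77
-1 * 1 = -1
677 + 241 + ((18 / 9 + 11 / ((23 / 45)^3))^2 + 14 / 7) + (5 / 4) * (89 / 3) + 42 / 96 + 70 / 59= 3387226214521043 / 419237637648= 8079.49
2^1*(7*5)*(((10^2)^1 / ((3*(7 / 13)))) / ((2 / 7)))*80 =3640000 / 3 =1213333.33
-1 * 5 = -5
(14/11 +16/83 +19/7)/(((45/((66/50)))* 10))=26713/2178750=0.01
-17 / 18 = -0.94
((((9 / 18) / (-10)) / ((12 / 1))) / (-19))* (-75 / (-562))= 5 / 170848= 0.00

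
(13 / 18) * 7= 91 / 18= 5.06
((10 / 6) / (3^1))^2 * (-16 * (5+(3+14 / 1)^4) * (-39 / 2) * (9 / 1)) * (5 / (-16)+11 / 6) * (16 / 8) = 660551450 / 3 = 220183816.67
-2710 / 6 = -1355 / 3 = -451.67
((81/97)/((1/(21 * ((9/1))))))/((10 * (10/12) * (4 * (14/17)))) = 111537/19400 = 5.75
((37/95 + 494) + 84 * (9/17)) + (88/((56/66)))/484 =12188471/22610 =539.07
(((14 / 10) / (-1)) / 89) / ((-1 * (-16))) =-7 / 7120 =-0.00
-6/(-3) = 2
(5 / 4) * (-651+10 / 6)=-2435 / 3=-811.67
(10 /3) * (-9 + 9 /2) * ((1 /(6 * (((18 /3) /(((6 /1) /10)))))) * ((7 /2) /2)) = -7 /16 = -0.44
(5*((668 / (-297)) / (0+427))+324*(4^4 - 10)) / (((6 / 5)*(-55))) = -5053989118 / 4185027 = -1207.64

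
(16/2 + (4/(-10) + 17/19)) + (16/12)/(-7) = 16567/1995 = 8.30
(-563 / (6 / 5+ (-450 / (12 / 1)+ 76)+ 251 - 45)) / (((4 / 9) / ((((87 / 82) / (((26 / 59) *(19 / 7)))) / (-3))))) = 4816465 / 3159624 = 1.52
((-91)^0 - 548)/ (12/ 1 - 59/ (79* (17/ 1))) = -734621/ 16057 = -45.75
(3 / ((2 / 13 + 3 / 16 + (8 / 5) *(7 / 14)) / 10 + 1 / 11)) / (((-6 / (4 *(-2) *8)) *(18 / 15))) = 9152000 / 70371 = 130.05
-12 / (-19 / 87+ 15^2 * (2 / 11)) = -11484 / 38941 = -0.29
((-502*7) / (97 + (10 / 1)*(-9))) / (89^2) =-502 / 7921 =-0.06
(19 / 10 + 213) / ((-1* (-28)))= 307 / 40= 7.68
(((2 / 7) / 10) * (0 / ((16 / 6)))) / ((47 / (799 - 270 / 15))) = 0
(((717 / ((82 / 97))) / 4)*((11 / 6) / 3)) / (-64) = -255013 / 125952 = -2.02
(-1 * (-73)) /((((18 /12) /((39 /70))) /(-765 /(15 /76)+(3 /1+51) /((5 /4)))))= -18186636 /175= -103923.63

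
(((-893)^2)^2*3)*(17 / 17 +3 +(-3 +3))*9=68679890020908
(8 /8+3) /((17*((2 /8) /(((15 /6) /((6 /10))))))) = 200 /51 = 3.92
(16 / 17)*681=10896 / 17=640.94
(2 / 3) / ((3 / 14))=28 / 9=3.11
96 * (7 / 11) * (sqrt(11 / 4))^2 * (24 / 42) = 96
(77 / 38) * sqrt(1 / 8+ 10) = 693 * sqrt(2) / 152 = 6.45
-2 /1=-2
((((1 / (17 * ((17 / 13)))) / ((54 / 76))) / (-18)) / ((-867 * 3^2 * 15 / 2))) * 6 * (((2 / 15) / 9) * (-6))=-3952 / 123295788225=-0.00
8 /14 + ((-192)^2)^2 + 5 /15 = 1358954496.90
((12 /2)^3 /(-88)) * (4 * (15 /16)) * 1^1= -405 /44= -9.20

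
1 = 1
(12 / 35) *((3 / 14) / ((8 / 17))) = 153 / 980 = 0.16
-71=-71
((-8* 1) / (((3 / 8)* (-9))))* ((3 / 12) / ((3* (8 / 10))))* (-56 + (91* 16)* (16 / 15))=89824 / 243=369.65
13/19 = 0.68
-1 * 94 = -94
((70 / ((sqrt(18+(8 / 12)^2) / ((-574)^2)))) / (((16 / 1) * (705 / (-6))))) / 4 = -1729749 * sqrt(166) / 31208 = -714.12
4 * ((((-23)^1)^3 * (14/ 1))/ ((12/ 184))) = -31342192/ 3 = -10447397.33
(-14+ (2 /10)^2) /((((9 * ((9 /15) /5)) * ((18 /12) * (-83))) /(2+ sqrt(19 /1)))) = 1396 /6723+ 698 * sqrt(19) /6723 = 0.66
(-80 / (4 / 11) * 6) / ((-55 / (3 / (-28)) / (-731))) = 13158 / 7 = 1879.71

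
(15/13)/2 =15/26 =0.58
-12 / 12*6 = -6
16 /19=0.84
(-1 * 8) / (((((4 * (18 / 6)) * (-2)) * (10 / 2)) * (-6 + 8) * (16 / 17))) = 17 / 480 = 0.04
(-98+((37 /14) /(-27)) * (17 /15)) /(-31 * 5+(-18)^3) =556289 /33946290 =0.02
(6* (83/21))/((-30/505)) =-8383/21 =-399.19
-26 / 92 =-13 / 46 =-0.28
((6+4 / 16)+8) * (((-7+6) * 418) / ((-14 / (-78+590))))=1524864 / 7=217837.71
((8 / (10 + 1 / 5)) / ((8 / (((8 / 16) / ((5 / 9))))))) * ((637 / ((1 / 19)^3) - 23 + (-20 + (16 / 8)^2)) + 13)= 13107471 / 34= 385513.85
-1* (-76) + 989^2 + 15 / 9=2934596 / 3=978198.67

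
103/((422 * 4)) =103/1688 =0.06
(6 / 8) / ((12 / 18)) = 9 / 8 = 1.12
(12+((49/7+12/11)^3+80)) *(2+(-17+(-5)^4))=504726810/1331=379208.72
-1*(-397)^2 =-157609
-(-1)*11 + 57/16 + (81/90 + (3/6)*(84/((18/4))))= 5951/240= 24.80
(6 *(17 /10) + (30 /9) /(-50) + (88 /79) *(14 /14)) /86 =6664 /50955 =0.13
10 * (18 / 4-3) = 15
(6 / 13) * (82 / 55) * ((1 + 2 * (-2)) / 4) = -369 / 715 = -0.52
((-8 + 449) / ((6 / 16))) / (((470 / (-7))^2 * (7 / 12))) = 24696 / 55225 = 0.45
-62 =-62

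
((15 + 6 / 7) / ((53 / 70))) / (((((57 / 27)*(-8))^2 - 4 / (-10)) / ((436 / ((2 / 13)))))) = 637012350 / 3065573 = 207.80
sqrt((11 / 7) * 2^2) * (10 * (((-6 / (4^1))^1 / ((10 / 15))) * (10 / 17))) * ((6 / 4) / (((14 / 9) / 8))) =-24300 * sqrt(77) / 833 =-255.98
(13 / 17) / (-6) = -13 / 102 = -0.13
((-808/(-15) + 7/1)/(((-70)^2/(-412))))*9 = -282117/6125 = -46.06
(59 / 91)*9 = 531 / 91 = 5.84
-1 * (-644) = 644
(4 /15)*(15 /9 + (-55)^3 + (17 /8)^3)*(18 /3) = -255534701 /960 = -266181.98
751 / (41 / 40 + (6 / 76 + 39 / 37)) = 21118120 / 60683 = 348.01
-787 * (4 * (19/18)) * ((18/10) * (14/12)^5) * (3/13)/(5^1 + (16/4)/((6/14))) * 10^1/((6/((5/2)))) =-1256575355/1448928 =-867.24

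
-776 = -776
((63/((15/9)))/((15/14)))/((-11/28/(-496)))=44542.60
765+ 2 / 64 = 24481 / 32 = 765.03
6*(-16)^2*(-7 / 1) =-10752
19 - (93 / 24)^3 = -20063 / 512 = -39.19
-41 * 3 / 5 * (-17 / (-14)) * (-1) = 2091 / 70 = 29.87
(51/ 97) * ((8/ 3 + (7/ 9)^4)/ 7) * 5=1691245/ 1484973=1.14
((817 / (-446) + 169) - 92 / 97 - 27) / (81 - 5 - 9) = 6022923 / 2898554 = 2.08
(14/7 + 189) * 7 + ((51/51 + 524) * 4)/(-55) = 14287/11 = 1298.82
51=51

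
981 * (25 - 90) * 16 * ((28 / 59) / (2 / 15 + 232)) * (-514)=110124705600 / 102719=1072096.75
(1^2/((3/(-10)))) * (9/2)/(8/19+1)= -95/9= -10.56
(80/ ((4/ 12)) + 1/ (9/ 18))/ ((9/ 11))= 2662/ 9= 295.78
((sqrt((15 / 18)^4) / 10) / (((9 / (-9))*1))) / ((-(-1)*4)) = -0.02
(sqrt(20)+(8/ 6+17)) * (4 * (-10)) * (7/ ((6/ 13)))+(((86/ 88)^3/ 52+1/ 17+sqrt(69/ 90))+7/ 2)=-7535371801253/ 677723904 - 3640 * sqrt(5)/ 3+sqrt(690)/ 30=-13830.87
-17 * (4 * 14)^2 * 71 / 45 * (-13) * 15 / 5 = 49206976 / 15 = 3280465.07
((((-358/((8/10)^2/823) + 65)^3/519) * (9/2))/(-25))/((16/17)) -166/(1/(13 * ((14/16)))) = 101864960737162907231/2834432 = 35938403439265.05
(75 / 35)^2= 225 / 49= 4.59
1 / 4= 0.25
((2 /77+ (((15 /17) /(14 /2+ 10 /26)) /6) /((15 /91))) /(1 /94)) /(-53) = -5201725 /19980576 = -0.26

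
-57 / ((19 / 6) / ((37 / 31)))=-666 / 31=-21.48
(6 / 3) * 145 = 290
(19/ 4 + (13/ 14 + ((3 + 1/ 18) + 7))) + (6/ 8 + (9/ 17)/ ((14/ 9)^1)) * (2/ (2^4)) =543911/ 34272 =15.87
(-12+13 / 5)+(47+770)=4038 / 5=807.60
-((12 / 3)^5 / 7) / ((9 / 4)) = -4096 / 63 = -65.02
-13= -13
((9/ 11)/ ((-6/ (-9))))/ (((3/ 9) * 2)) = 81/ 44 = 1.84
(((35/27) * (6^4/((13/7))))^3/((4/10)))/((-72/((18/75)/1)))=-13553164800/2197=-6168941.65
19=19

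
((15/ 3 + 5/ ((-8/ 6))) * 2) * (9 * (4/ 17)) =90/ 17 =5.29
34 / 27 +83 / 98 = 5573 / 2646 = 2.11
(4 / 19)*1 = 4 / 19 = 0.21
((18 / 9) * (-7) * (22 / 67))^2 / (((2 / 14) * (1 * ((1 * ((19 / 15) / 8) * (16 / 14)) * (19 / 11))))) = 766975440 / 1620529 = 473.29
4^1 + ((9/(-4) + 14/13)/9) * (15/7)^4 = 156283/124852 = 1.25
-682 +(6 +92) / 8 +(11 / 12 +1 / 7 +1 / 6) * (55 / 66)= -337039 / 504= -668.73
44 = 44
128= 128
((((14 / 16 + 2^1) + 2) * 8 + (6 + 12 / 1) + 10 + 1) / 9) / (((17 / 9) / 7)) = 28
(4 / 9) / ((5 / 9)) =4 / 5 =0.80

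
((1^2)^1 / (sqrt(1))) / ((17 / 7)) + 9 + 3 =211 / 17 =12.41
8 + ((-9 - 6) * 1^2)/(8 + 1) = 19/3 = 6.33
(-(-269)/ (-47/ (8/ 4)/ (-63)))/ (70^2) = 2421/ 16450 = 0.15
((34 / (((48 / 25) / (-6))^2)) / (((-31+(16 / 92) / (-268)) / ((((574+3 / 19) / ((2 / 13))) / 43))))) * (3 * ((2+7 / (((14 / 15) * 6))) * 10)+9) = -164861110236875 / 1665268224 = -98999.73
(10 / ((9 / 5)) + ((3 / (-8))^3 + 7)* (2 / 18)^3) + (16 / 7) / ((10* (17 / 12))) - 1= 1049657663 / 222082560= 4.73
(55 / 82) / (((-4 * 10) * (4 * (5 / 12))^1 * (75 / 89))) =-979 / 82000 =-0.01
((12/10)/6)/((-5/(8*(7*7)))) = -392/25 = -15.68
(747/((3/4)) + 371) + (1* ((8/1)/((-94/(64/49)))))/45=141668789/103635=1367.00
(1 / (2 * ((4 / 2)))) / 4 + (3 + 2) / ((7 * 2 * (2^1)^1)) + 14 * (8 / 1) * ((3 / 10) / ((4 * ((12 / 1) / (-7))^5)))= -0.33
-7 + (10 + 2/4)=7/2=3.50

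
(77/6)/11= 1.17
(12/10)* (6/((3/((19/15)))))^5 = 125.21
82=82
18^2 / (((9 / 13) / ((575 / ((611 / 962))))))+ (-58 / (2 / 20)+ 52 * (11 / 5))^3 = -590500027944 / 5875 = -100510643.05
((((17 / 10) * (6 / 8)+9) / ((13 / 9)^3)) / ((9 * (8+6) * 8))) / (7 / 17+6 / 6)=0.00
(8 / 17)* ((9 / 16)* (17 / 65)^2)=153 / 8450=0.02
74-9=65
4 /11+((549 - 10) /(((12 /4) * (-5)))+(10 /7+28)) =-7093 /1155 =-6.14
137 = 137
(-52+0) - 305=-357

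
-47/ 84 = -0.56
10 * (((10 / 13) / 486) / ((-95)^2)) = 2 / 1140399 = 0.00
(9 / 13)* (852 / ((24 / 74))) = 1818.69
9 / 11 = 0.82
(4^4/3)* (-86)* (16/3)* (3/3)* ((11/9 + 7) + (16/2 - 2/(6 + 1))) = -353665024/567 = -623747.84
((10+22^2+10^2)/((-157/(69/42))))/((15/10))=-4554/1099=-4.14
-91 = -91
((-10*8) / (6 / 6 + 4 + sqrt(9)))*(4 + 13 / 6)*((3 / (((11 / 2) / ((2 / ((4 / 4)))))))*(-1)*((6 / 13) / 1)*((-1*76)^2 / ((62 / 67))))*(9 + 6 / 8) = 644341680 / 341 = 1889565.04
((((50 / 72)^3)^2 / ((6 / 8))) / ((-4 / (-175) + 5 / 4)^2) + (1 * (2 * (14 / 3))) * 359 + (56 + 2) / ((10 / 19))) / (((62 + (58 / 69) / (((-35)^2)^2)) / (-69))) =-222554301777205686332676625 / 57780613070557076265984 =-3851.71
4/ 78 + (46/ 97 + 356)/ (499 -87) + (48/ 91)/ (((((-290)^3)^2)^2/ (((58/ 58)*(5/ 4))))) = 44223707794482681587261125000089919/ 48252251761429732224813150000000000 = 0.92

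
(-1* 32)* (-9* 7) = 2016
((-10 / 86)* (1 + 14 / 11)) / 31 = -0.01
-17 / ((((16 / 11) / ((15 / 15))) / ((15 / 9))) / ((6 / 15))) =-187 / 24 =-7.79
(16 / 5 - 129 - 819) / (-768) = 1181 / 960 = 1.23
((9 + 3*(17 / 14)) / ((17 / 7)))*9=1593 / 34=46.85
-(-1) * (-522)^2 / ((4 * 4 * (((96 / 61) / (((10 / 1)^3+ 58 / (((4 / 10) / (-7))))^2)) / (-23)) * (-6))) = 2389344075 / 256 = 9333375.29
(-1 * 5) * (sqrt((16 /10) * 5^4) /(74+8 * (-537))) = 25 * sqrt(10) /2111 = 0.04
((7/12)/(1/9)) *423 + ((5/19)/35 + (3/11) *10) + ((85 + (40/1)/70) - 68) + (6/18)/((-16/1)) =22482067/10032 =2241.04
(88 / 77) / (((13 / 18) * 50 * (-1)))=-72 / 2275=-0.03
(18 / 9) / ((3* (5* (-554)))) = -1 / 4155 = -0.00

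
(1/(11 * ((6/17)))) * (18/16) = 51/176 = 0.29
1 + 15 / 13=28 / 13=2.15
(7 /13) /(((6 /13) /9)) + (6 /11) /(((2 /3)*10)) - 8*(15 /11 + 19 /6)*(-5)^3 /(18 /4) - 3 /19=1017.16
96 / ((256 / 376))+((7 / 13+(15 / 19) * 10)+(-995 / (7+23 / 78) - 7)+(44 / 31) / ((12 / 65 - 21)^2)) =4378843566191 / 725059791027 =6.04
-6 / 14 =-3 / 7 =-0.43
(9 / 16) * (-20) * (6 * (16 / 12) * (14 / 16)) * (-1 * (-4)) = -315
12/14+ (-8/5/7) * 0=6/7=0.86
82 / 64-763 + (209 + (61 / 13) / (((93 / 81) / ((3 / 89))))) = -634221517 / 1147744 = -552.58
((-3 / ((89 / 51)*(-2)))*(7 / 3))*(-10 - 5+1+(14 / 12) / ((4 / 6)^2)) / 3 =-10829 / 1424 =-7.60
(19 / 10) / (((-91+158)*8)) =0.00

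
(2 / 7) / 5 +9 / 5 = 13 / 7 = 1.86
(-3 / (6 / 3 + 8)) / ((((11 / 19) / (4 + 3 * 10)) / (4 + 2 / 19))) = -3978 / 55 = -72.33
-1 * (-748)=748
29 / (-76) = -29 / 76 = -0.38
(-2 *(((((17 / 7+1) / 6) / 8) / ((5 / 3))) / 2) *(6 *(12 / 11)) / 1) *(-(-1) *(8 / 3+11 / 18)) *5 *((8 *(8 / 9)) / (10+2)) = -1888 / 693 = -2.72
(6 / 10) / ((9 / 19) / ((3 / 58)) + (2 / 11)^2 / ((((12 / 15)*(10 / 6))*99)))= 227601 / 3474005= 0.07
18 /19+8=170 /19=8.95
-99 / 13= -7.62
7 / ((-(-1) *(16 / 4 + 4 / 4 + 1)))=7 / 6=1.17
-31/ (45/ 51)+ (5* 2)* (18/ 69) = -11221/ 345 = -32.52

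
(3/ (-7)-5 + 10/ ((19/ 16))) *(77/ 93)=2.48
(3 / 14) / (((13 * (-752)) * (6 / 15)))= -15 / 273728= -0.00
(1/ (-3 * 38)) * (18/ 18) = -1/ 114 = -0.01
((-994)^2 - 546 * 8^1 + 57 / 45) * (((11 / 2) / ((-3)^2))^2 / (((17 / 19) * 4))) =102644.14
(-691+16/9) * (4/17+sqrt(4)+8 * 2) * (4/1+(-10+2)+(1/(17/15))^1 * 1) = 39183.12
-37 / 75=-0.49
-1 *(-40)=40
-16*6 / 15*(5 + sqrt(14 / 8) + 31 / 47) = -8512 / 235 - 16*sqrt(7) / 5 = -44.69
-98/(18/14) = -686/9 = -76.22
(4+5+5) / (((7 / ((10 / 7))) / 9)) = 180 / 7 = 25.71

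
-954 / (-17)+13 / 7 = 6899 / 119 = 57.97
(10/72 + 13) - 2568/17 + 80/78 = -1089131/7956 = -136.89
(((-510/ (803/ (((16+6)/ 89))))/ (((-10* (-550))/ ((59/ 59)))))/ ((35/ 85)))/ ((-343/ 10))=1734/ 857961335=0.00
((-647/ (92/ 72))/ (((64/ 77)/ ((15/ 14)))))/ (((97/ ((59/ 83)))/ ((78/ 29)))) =-2210789295/ 171840544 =-12.87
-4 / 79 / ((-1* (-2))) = -0.03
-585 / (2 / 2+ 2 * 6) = -45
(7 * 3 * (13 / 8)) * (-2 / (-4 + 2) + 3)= 273 / 2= 136.50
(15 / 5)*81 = 243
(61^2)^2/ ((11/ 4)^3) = 886133824/ 1331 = 665765.46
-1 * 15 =-15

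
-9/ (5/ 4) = -36/ 5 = -7.20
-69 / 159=-23 / 53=-0.43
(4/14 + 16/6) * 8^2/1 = 188.95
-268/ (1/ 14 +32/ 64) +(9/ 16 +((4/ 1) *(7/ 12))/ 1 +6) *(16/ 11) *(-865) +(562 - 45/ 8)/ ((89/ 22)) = -11524.04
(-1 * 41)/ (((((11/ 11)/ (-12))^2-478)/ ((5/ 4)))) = 7380/ 68831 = 0.11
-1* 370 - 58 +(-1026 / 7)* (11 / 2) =-8639 / 7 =-1234.14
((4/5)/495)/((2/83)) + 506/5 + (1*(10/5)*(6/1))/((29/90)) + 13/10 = 20069503/143550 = 139.81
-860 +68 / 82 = -859.17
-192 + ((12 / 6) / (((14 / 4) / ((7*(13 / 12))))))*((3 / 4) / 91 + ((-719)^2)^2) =97278517873519 / 84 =1158077593732.37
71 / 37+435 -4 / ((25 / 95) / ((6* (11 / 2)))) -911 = -180501 / 185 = -975.68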